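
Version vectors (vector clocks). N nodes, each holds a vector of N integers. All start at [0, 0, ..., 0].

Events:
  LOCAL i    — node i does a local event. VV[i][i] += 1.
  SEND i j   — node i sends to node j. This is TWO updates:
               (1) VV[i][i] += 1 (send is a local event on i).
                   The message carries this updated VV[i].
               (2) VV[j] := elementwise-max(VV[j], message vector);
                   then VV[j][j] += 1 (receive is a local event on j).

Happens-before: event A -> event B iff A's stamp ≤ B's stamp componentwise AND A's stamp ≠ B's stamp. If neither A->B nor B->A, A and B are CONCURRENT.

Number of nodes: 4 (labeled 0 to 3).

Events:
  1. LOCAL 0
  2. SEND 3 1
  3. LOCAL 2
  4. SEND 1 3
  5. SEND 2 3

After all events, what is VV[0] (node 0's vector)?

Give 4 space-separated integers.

Answer: 1 0 0 0

Derivation:
Initial: VV[0]=[0, 0, 0, 0]
Initial: VV[1]=[0, 0, 0, 0]
Initial: VV[2]=[0, 0, 0, 0]
Initial: VV[3]=[0, 0, 0, 0]
Event 1: LOCAL 0: VV[0][0]++ -> VV[0]=[1, 0, 0, 0]
Event 2: SEND 3->1: VV[3][3]++ -> VV[3]=[0, 0, 0, 1], msg_vec=[0, 0, 0, 1]; VV[1]=max(VV[1],msg_vec) then VV[1][1]++ -> VV[1]=[0, 1, 0, 1]
Event 3: LOCAL 2: VV[2][2]++ -> VV[2]=[0, 0, 1, 0]
Event 4: SEND 1->3: VV[1][1]++ -> VV[1]=[0, 2, 0, 1], msg_vec=[0, 2, 0, 1]; VV[3]=max(VV[3],msg_vec) then VV[3][3]++ -> VV[3]=[0, 2, 0, 2]
Event 5: SEND 2->3: VV[2][2]++ -> VV[2]=[0, 0, 2, 0], msg_vec=[0, 0, 2, 0]; VV[3]=max(VV[3],msg_vec) then VV[3][3]++ -> VV[3]=[0, 2, 2, 3]
Final vectors: VV[0]=[1, 0, 0, 0]; VV[1]=[0, 2, 0, 1]; VV[2]=[0, 0, 2, 0]; VV[3]=[0, 2, 2, 3]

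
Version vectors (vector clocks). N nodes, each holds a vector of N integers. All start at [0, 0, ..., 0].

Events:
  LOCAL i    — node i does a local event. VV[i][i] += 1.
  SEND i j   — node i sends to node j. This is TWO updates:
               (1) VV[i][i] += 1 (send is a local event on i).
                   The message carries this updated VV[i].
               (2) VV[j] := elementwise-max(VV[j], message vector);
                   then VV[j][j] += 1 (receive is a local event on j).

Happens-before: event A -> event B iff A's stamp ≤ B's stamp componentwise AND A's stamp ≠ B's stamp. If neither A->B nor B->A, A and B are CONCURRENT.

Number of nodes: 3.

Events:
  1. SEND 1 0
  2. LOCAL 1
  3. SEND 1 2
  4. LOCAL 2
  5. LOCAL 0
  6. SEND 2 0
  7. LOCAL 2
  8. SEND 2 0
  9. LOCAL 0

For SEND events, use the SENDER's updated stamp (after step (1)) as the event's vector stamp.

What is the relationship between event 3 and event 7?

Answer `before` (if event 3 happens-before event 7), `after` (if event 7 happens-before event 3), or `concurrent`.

Answer: before

Derivation:
Initial: VV[0]=[0, 0, 0]
Initial: VV[1]=[0, 0, 0]
Initial: VV[2]=[0, 0, 0]
Event 1: SEND 1->0: VV[1][1]++ -> VV[1]=[0, 1, 0], msg_vec=[0, 1, 0]; VV[0]=max(VV[0],msg_vec) then VV[0][0]++ -> VV[0]=[1, 1, 0]
Event 2: LOCAL 1: VV[1][1]++ -> VV[1]=[0, 2, 0]
Event 3: SEND 1->2: VV[1][1]++ -> VV[1]=[0, 3, 0], msg_vec=[0, 3, 0]; VV[2]=max(VV[2],msg_vec) then VV[2][2]++ -> VV[2]=[0, 3, 1]
Event 4: LOCAL 2: VV[2][2]++ -> VV[2]=[0, 3, 2]
Event 5: LOCAL 0: VV[0][0]++ -> VV[0]=[2, 1, 0]
Event 6: SEND 2->0: VV[2][2]++ -> VV[2]=[0, 3, 3], msg_vec=[0, 3, 3]; VV[0]=max(VV[0],msg_vec) then VV[0][0]++ -> VV[0]=[3, 3, 3]
Event 7: LOCAL 2: VV[2][2]++ -> VV[2]=[0, 3, 4]
Event 8: SEND 2->0: VV[2][2]++ -> VV[2]=[0, 3, 5], msg_vec=[0, 3, 5]; VV[0]=max(VV[0],msg_vec) then VV[0][0]++ -> VV[0]=[4, 3, 5]
Event 9: LOCAL 0: VV[0][0]++ -> VV[0]=[5, 3, 5]
Event 3 stamp: [0, 3, 0]
Event 7 stamp: [0, 3, 4]
[0, 3, 0] <= [0, 3, 4]? True
[0, 3, 4] <= [0, 3, 0]? False
Relation: before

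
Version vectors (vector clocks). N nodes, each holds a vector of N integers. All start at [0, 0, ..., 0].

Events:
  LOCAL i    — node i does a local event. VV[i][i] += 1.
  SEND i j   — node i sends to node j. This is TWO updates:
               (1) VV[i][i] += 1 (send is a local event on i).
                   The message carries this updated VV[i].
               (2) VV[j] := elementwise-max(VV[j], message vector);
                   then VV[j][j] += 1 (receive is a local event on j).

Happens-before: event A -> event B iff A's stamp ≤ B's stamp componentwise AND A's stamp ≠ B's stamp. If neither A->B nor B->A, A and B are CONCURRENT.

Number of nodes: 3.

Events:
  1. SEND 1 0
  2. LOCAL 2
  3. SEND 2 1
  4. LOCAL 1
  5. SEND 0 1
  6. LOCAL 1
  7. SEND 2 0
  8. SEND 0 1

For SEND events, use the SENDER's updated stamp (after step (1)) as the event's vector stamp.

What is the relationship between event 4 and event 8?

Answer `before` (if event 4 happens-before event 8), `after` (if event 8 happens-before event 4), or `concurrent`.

Answer: concurrent

Derivation:
Initial: VV[0]=[0, 0, 0]
Initial: VV[1]=[0, 0, 0]
Initial: VV[2]=[0, 0, 0]
Event 1: SEND 1->0: VV[1][1]++ -> VV[1]=[0, 1, 0], msg_vec=[0, 1, 0]; VV[0]=max(VV[0],msg_vec) then VV[0][0]++ -> VV[0]=[1, 1, 0]
Event 2: LOCAL 2: VV[2][2]++ -> VV[2]=[0, 0, 1]
Event 3: SEND 2->1: VV[2][2]++ -> VV[2]=[0, 0, 2], msg_vec=[0, 0, 2]; VV[1]=max(VV[1],msg_vec) then VV[1][1]++ -> VV[1]=[0, 2, 2]
Event 4: LOCAL 1: VV[1][1]++ -> VV[1]=[0, 3, 2]
Event 5: SEND 0->1: VV[0][0]++ -> VV[0]=[2, 1, 0], msg_vec=[2, 1, 0]; VV[1]=max(VV[1],msg_vec) then VV[1][1]++ -> VV[1]=[2, 4, 2]
Event 6: LOCAL 1: VV[1][1]++ -> VV[1]=[2, 5, 2]
Event 7: SEND 2->0: VV[2][2]++ -> VV[2]=[0, 0, 3], msg_vec=[0, 0, 3]; VV[0]=max(VV[0],msg_vec) then VV[0][0]++ -> VV[0]=[3, 1, 3]
Event 8: SEND 0->1: VV[0][0]++ -> VV[0]=[4, 1, 3], msg_vec=[4, 1, 3]; VV[1]=max(VV[1],msg_vec) then VV[1][1]++ -> VV[1]=[4, 6, 3]
Event 4 stamp: [0, 3, 2]
Event 8 stamp: [4, 1, 3]
[0, 3, 2] <= [4, 1, 3]? False
[4, 1, 3] <= [0, 3, 2]? False
Relation: concurrent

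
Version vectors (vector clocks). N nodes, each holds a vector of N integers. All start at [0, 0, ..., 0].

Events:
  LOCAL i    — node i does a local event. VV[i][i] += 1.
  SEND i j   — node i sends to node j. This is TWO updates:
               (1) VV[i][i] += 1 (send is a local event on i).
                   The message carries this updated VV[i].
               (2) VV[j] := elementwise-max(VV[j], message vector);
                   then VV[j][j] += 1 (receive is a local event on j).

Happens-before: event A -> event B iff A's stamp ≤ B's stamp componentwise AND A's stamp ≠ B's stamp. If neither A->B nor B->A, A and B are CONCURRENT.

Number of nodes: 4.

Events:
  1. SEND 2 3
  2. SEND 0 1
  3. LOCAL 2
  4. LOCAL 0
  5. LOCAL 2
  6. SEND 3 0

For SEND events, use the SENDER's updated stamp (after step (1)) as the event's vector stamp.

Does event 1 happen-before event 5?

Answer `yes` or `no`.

Answer: yes

Derivation:
Initial: VV[0]=[0, 0, 0, 0]
Initial: VV[1]=[0, 0, 0, 0]
Initial: VV[2]=[0, 0, 0, 0]
Initial: VV[3]=[0, 0, 0, 0]
Event 1: SEND 2->3: VV[2][2]++ -> VV[2]=[0, 0, 1, 0], msg_vec=[0, 0, 1, 0]; VV[3]=max(VV[3],msg_vec) then VV[3][3]++ -> VV[3]=[0, 0, 1, 1]
Event 2: SEND 0->1: VV[0][0]++ -> VV[0]=[1, 0, 0, 0], msg_vec=[1, 0, 0, 0]; VV[1]=max(VV[1],msg_vec) then VV[1][1]++ -> VV[1]=[1, 1, 0, 0]
Event 3: LOCAL 2: VV[2][2]++ -> VV[2]=[0, 0, 2, 0]
Event 4: LOCAL 0: VV[0][0]++ -> VV[0]=[2, 0, 0, 0]
Event 5: LOCAL 2: VV[2][2]++ -> VV[2]=[0, 0, 3, 0]
Event 6: SEND 3->0: VV[3][3]++ -> VV[3]=[0, 0, 1, 2], msg_vec=[0, 0, 1, 2]; VV[0]=max(VV[0],msg_vec) then VV[0][0]++ -> VV[0]=[3, 0, 1, 2]
Event 1 stamp: [0, 0, 1, 0]
Event 5 stamp: [0, 0, 3, 0]
[0, 0, 1, 0] <= [0, 0, 3, 0]? True. Equal? False. Happens-before: True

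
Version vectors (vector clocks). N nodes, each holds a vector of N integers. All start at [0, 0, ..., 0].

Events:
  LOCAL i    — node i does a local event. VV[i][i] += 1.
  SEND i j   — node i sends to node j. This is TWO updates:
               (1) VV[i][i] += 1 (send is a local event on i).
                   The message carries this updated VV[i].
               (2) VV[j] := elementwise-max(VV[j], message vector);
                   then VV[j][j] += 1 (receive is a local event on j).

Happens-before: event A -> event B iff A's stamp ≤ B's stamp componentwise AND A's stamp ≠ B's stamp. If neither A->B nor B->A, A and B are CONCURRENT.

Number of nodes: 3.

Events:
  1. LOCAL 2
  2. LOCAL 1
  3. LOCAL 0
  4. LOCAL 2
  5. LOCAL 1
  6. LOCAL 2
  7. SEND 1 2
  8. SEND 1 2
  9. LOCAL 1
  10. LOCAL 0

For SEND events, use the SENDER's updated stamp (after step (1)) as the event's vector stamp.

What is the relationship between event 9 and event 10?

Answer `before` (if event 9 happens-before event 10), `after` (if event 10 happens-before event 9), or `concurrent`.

Answer: concurrent

Derivation:
Initial: VV[0]=[0, 0, 0]
Initial: VV[1]=[0, 0, 0]
Initial: VV[2]=[0, 0, 0]
Event 1: LOCAL 2: VV[2][2]++ -> VV[2]=[0, 0, 1]
Event 2: LOCAL 1: VV[1][1]++ -> VV[1]=[0, 1, 0]
Event 3: LOCAL 0: VV[0][0]++ -> VV[0]=[1, 0, 0]
Event 4: LOCAL 2: VV[2][2]++ -> VV[2]=[0, 0, 2]
Event 5: LOCAL 1: VV[1][1]++ -> VV[1]=[0, 2, 0]
Event 6: LOCAL 2: VV[2][2]++ -> VV[2]=[0, 0, 3]
Event 7: SEND 1->2: VV[1][1]++ -> VV[1]=[0, 3, 0], msg_vec=[0, 3, 0]; VV[2]=max(VV[2],msg_vec) then VV[2][2]++ -> VV[2]=[0, 3, 4]
Event 8: SEND 1->2: VV[1][1]++ -> VV[1]=[0, 4, 0], msg_vec=[0, 4, 0]; VV[2]=max(VV[2],msg_vec) then VV[2][2]++ -> VV[2]=[0, 4, 5]
Event 9: LOCAL 1: VV[1][1]++ -> VV[1]=[0, 5, 0]
Event 10: LOCAL 0: VV[0][0]++ -> VV[0]=[2, 0, 0]
Event 9 stamp: [0, 5, 0]
Event 10 stamp: [2, 0, 0]
[0, 5, 0] <= [2, 0, 0]? False
[2, 0, 0] <= [0, 5, 0]? False
Relation: concurrent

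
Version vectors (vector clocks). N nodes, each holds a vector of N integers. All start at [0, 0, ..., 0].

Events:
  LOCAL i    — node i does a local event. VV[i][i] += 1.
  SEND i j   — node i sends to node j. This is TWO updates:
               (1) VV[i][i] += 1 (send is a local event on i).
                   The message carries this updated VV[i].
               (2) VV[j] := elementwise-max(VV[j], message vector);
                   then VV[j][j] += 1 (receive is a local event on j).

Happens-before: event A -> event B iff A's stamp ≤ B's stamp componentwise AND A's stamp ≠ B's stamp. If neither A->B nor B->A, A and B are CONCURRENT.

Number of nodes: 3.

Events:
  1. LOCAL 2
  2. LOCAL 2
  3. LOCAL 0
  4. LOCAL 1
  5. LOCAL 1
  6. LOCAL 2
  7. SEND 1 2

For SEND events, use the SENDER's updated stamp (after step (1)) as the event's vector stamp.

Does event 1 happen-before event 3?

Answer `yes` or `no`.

Answer: no

Derivation:
Initial: VV[0]=[0, 0, 0]
Initial: VV[1]=[0, 0, 0]
Initial: VV[2]=[0, 0, 0]
Event 1: LOCAL 2: VV[2][2]++ -> VV[2]=[0, 0, 1]
Event 2: LOCAL 2: VV[2][2]++ -> VV[2]=[0, 0, 2]
Event 3: LOCAL 0: VV[0][0]++ -> VV[0]=[1, 0, 0]
Event 4: LOCAL 1: VV[1][1]++ -> VV[1]=[0, 1, 0]
Event 5: LOCAL 1: VV[1][1]++ -> VV[1]=[0, 2, 0]
Event 6: LOCAL 2: VV[2][2]++ -> VV[2]=[0, 0, 3]
Event 7: SEND 1->2: VV[1][1]++ -> VV[1]=[0, 3, 0], msg_vec=[0, 3, 0]; VV[2]=max(VV[2],msg_vec) then VV[2][2]++ -> VV[2]=[0, 3, 4]
Event 1 stamp: [0, 0, 1]
Event 3 stamp: [1, 0, 0]
[0, 0, 1] <= [1, 0, 0]? False. Equal? False. Happens-before: False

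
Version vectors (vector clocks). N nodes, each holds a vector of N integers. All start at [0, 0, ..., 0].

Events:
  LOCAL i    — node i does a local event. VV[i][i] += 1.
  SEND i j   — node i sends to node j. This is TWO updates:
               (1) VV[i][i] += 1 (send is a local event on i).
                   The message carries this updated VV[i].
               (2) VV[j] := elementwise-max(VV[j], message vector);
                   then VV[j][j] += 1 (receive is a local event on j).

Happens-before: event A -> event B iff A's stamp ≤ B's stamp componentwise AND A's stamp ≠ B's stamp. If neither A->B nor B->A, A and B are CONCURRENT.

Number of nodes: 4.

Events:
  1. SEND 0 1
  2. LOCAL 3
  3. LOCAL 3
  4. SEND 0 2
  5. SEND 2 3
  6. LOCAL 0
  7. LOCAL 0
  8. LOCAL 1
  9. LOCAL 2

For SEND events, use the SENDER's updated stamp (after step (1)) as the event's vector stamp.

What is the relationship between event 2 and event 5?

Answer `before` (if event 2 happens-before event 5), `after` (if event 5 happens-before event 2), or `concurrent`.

Initial: VV[0]=[0, 0, 0, 0]
Initial: VV[1]=[0, 0, 0, 0]
Initial: VV[2]=[0, 0, 0, 0]
Initial: VV[3]=[0, 0, 0, 0]
Event 1: SEND 0->1: VV[0][0]++ -> VV[0]=[1, 0, 0, 0], msg_vec=[1, 0, 0, 0]; VV[1]=max(VV[1],msg_vec) then VV[1][1]++ -> VV[1]=[1, 1, 0, 0]
Event 2: LOCAL 3: VV[3][3]++ -> VV[3]=[0, 0, 0, 1]
Event 3: LOCAL 3: VV[3][3]++ -> VV[3]=[0, 0, 0, 2]
Event 4: SEND 0->2: VV[0][0]++ -> VV[0]=[2, 0, 0, 0], msg_vec=[2, 0, 0, 0]; VV[2]=max(VV[2],msg_vec) then VV[2][2]++ -> VV[2]=[2, 0, 1, 0]
Event 5: SEND 2->3: VV[2][2]++ -> VV[2]=[2, 0, 2, 0], msg_vec=[2, 0, 2, 0]; VV[3]=max(VV[3],msg_vec) then VV[3][3]++ -> VV[3]=[2, 0, 2, 3]
Event 6: LOCAL 0: VV[0][0]++ -> VV[0]=[3, 0, 0, 0]
Event 7: LOCAL 0: VV[0][0]++ -> VV[0]=[4, 0, 0, 0]
Event 8: LOCAL 1: VV[1][1]++ -> VV[1]=[1, 2, 0, 0]
Event 9: LOCAL 2: VV[2][2]++ -> VV[2]=[2, 0, 3, 0]
Event 2 stamp: [0, 0, 0, 1]
Event 5 stamp: [2, 0, 2, 0]
[0, 0, 0, 1] <= [2, 0, 2, 0]? False
[2, 0, 2, 0] <= [0, 0, 0, 1]? False
Relation: concurrent

Answer: concurrent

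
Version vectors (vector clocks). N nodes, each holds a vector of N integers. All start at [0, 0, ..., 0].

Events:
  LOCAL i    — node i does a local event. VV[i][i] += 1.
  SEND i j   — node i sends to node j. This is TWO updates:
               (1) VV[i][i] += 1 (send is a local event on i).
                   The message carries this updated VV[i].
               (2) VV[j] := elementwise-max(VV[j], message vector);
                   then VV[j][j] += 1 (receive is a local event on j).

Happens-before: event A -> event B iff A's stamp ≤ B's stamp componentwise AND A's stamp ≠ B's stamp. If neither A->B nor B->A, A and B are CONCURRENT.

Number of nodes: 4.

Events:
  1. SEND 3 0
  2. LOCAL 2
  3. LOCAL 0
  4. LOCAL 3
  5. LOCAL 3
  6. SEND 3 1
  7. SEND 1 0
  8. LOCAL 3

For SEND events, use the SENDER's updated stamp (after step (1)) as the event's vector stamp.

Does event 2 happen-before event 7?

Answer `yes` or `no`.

Initial: VV[0]=[0, 0, 0, 0]
Initial: VV[1]=[0, 0, 0, 0]
Initial: VV[2]=[0, 0, 0, 0]
Initial: VV[3]=[0, 0, 0, 0]
Event 1: SEND 3->0: VV[3][3]++ -> VV[3]=[0, 0, 0, 1], msg_vec=[0, 0, 0, 1]; VV[0]=max(VV[0],msg_vec) then VV[0][0]++ -> VV[0]=[1, 0, 0, 1]
Event 2: LOCAL 2: VV[2][2]++ -> VV[2]=[0, 0, 1, 0]
Event 3: LOCAL 0: VV[0][0]++ -> VV[0]=[2, 0, 0, 1]
Event 4: LOCAL 3: VV[3][3]++ -> VV[3]=[0, 0, 0, 2]
Event 5: LOCAL 3: VV[3][3]++ -> VV[3]=[0, 0, 0, 3]
Event 6: SEND 3->1: VV[3][3]++ -> VV[3]=[0, 0, 0, 4], msg_vec=[0, 0, 0, 4]; VV[1]=max(VV[1],msg_vec) then VV[1][1]++ -> VV[1]=[0, 1, 0, 4]
Event 7: SEND 1->0: VV[1][1]++ -> VV[1]=[0, 2, 0, 4], msg_vec=[0, 2, 0, 4]; VV[0]=max(VV[0],msg_vec) then VV[0][0]++ -> VV[0]=[3, 2, 0, 4]
Event 8: LOCAL 3: VV[3][3]++ -> VV[3]=[0, 0, 0, 5]
Event 2 stamp: [0, 0, 1, 0]
Event 7 stamp: [0, 2, 0, 4]
[0, 0, 1, 0] <= [0, 2, 0, 4]? False. Equal? False. Happens-before: False

Answer: no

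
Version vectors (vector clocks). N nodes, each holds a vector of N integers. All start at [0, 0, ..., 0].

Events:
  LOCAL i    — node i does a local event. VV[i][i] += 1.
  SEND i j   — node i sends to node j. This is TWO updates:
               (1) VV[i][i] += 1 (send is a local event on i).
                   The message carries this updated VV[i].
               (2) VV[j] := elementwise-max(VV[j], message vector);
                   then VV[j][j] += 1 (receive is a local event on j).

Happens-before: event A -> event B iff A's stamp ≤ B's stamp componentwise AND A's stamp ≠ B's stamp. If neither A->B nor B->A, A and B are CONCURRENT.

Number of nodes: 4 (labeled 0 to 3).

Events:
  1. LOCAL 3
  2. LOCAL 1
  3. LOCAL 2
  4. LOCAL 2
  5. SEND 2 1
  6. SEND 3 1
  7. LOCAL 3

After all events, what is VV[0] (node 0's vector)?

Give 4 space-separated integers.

Initial: VV[0]=[0, 0, 0, 0]
Initial: VV[1]=[0, 0, 0, 0]
Initial: VV[2]=[0, 0, 0, 0]
Initial: VV[3]=[0, 0, 0, 0]
Event 1: LOCAL 3: VV[3][3]++ -> VV[3]=[0, 0, 0, 1]
Event 2: LOCAL 1: VV[1][1]++ -> VV[1]=[0, 1, 0, 0]
Event 3: LOCAL 2: VV[2][2]++ -> VV[2]=[0, 0, 1, 0]
Event 4: LOCAL 2: VV[2][2]++ -> VV[2]=[0, 0, 2, 0]
Event 5: SEND 2->1: VV[2][2]++ -> VV[2]=[0, 0, 3, 0], msg_vec=[0, 0, 3, 0]; VV[1]=max(VV[1],msg_vec) then VV[1][1]++ -> VV[1]=[0, 2, 3, 0]
Event 6: SEND 3->1: VV[3][3]++ -> VV[3]=[0, 0, 0, 2], msg_vec=[0, 0, 0, 2]; VV[1]=max(VV[1],msg_vec) then VV[1][1]++ -> VV[1]=[0, 3, 3, 2]
Event 7: LOCAL 3: VV[3][3]++ -> VV[3]=[0, 0, 0, 3]
Final vectors: VV[0]=[0, 0, 0, 0]; VV[1]=[0, 3, 3, 2]; VV[2]=[0, 0, 3, 0]; VV[3]=[0, 0, 0, 3]

Answer: 0 0 0 0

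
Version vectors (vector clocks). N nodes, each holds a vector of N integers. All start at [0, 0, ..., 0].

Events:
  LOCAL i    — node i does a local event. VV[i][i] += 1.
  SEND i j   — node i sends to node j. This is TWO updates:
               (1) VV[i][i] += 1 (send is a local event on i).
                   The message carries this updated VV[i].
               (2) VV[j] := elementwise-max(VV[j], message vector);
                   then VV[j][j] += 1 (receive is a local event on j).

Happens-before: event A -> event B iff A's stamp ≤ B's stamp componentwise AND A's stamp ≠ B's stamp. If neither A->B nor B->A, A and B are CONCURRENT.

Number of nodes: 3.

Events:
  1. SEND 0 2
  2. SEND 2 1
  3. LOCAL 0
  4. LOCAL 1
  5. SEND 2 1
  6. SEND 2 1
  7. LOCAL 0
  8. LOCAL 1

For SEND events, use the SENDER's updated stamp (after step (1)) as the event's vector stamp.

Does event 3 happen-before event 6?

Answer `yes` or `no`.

Initial: VV[0]=[0, 0, 0]
Initial: VV[1]=[0, 0, 0]
Initial: VV[2]=[0, 0, 0]
Event 1: SEND 0->2: VV[0][0]++ -> VV[0]=[1, 0, 0], msg_vec=[1, 0, 0]; VV[2]=max(VV[2],msg_vec) then VV[2][2]++ -> VV[2]=[1, 0, 1]
Event 2: SEND 2->1: VV[2][2]++ -> VV[2]=[1, 0, 2], msg_vec=[1, 0, 2]; VV[1]=max(VV[1],msg_vec) then VV[1][1]++ -> VV[1]=[1, 1, 2]
Event 3: LOCAL 0: VV[0][0]++ -> VV[0]=[2, 0, 0]
Event 4: LOCAL 1: VV[1][1]++ -> VV[1]=[1, 2, 2]
Event 5: SEND 2->1: VV[2][2]++ -> VV[2]=[1, 0, 3], msg_vec=[1, 0, 3]; VV[1]=max(VV[1],msg_vec) then VV[1][1]++ -> VV[1]=[1, 3, 3]
Event 6: SEND 2->1: VV[2][2]++ -> VV[2]=[1, 0, 4], msg_vec=[1, 0, 4]; VV[1]=max(VV[1],msg_vec) then VV[1][1]++ -> VV[1]=[1, 4, 4]
Event 7: LOCAL 0: VV[0][0]++ -> VV[0]=[3, 0, 0]
Event 8: LOCAL 1: VV[1][1]++ -> VV[1]=[1, 5, 4]
Event 3 stamp: [2, 0, 0]
Event 6 stamp: [1, 0, 4]
[2, 0, 0] <= [1, 0, 4]? False. Equal? False. Happens-before: False

Answer: no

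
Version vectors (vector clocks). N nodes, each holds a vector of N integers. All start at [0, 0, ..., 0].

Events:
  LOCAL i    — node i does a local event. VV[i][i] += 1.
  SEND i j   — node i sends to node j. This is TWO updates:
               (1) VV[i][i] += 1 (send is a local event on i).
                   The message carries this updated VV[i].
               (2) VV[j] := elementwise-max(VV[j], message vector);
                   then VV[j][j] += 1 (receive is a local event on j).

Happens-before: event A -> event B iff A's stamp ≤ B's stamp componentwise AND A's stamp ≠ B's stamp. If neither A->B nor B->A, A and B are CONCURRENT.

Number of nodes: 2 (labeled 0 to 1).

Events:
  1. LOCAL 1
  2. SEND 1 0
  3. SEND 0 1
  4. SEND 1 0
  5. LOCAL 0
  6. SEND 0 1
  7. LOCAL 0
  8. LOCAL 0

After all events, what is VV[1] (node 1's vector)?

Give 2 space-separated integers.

Answer: 5 5

Derivation:
Initial: VV[0]=[0, 0]
Initial: VV[1]=[0, 0]
Event 1: LOCAL 1: VV[1][1]++ -> VV[1]=[0, 1]
Event 2: SEND 1->0: VV[1][1]++ -> VV[1]=[0, 2], msg_vec=[0, 2]; VV[0]=max(VV[0],msg_vec) then VV[0][0]++ -> VV[0]=[1, 2]
Event 3: SEND 0->1: VV[0][0]++ -> VV[0]=[2, 2], msg_vec=[2, 2]; VV[1]=max(VV[1],msg_vec) then VV[1][1]++ -> VV[1]=[2, 3]
Event 4: SEND 1->0: VV[1][1]++ -> VV[1]=[2, 4], msg_vec=[2, 4]; VV[0]=max(VV[0],msg_vec) then VV[0][0]++ -> VV[0]=[3, 4]
Event 5: LOCAL 0: VV[0][0]++ -> VV[0]=[4, 4]
Event 6: SEND 0->1: VV[0][0]++ -> VV[0]=[5, 4], msg_vec=[5, 4]; VV[1]=max(VV[1],msg_vec) then VV[1][1]++ -> VV[1]=[5, 5]
Event 7: LOCAL 0: VV[0][0]++ -> VV[0]=[6, 4]
Event 8: LOCAL 0: VV[0][0]++ -> VV[0]=[7, 4]
Final vectors: VV[0]=[7, 4]; VV[1]=[5, 5]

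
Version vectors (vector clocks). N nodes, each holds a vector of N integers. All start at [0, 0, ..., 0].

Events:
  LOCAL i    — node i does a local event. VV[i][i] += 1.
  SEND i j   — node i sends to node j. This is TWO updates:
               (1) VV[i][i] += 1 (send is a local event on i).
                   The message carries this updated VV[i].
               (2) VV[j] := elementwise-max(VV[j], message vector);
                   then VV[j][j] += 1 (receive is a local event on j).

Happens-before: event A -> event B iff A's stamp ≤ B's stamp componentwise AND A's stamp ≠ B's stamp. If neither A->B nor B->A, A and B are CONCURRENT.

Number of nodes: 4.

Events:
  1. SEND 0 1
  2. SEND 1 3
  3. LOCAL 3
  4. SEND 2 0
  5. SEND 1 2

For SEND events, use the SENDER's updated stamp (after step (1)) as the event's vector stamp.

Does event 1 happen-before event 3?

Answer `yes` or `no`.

Initial: VV[0]=[0, 0, 0, 0]
Initial: VV[1]=[0, 0, 0, 0]
Initial: VV[2]=[0, 0, 0, 0]
Initial: VV[3]=[0, 0, 0, 0]
Event 1: SEND 0->1: VV[0][0]++ -> VV[0]=[1, 0, 0, 0], msg_vec=[1, 0, 0, 0]; VV[1]=max(VV[1],msg_vec) then VV[1][1]++ -> VV[1]=[1, 1, 0, 0]
Event 2: SEND 1->3: VV[1][1]++ -> VV[1]=[1, 2, 0, 0], msg_vec=[1, 2, 0, 0]; VV[3]=max(VV[3],msg_vec) then VV[3][3]++ -> VV[3]=[1, 2, 0, 1]
Event 3: LOCAL 3: VV[3][3]++ -> VV[3]=[1, 2, 0, 2]
Event 4: SEND 2->0: VV[2][2]++ -> VV[2]=[0, 0, 1, 0], msg_vec=[0, 0, 1, 0]; VV[0]=max(VV[0],msg_vec) then VV[0][0]++ -> VV[0]=[2, 0, 1, 0]
Event 5: SEND 1->2: VV[1][1]++ -> VV[1]=[1, 3, 0, 0], msg_vec=[1, 3, 0, 0]; VV[2]=max(VV[2],msg_vec) then VV[2][2]++ -> VV[2]=[1, 3, 2, 0]
Event 1 stamp: [1, 0, 0, 0]
Event 3 stamp: [1, 2, 0, 2]
[1, 0, 0, 0] <= [1, 2, 0, 2]? True. Equal? False. Happens-before: True

Answer: yes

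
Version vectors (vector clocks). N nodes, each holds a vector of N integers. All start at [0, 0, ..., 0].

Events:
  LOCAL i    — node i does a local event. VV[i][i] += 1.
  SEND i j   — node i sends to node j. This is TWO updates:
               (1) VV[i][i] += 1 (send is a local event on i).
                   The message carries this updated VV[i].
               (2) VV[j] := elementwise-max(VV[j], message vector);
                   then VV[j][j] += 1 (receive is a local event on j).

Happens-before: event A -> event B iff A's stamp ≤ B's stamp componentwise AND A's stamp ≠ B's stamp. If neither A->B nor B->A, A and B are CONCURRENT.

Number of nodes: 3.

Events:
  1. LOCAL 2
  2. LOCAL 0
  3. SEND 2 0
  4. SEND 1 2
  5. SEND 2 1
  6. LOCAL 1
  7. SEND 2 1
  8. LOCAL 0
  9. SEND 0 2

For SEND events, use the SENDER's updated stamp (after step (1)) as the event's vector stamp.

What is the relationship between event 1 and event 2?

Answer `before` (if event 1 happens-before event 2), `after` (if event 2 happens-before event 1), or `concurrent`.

Initial: VV[0]=[0, 0, 0]
Initial: VV[1]=[0, 0, 0]
Initial: VV[2]=[0, 0, 0]
Event 1: LOCAL 2: VV[2][2]++ -> VV[2]=[0, 0, 1]
Event 2: LOCAL 0: VV[0][0]++ -> VV[0]=[1, 0, 0]
Event 3: SEND 2->0: VV[2][2]++ -> VV[2]=[0, 0, 2], msg_vec=[0, 0, 2]; VV[0]=max(VV[0],msg_vec) then VV[0][0]++ -> VV[0]=[2, 0, 2]
Event 4: SEND 1->2: VV[1][1]++ -> VV[1]=[0, 1, 0], msg_vec=[0, 1, 0]; VV[2]=max(VV[2],msg_vec) then VV[2][2]++ -> VV[2]=[0, 1, 3]
Event 5: SEND 2->1: VV[2][2]++ -> VV[2]=[0, 1, 4], msg_vec=[0, 1, 4]; VV[1]=max(VV[1],msg_vec) then VV[1][1]++ -> VV[1]=[0, 2, 4]
Event 6: LOCAL 1: VV[1][1]++ -> VV[1]=[0, 3, 4]
Event 7: SEND 2->1: VV[2][2]++ -> VV[2]=[0, 1, 5], msg_vec=[0, 1, 5]; VV[1]=max(VV[1],msg_vec) then VV[1][1]++ -> VV[1]=[0, 4, 5]
Event 8: LOCAL 0: VV[0][0]++ -> VV[0]=[3, 0, 2]
Event 9: SEND 0->2: VV[0][0]++ -> VV[0]=[4, 0, 2], msg_vec=[4, 0, 2]; VV[2]=max(VV[2],msg_vec) then VV[2][2]++ -> VV[2]=[4, 1, 6]
Event 1 stamp: [0, 0, 1]
Event 2 stamp: [1, 0, 0]
[0, 0, 1] <= [1, 0, 0]? False
[1, 0, 0] <= [0, 0, 1]? False
Relation: concurrent

Answer: concurrent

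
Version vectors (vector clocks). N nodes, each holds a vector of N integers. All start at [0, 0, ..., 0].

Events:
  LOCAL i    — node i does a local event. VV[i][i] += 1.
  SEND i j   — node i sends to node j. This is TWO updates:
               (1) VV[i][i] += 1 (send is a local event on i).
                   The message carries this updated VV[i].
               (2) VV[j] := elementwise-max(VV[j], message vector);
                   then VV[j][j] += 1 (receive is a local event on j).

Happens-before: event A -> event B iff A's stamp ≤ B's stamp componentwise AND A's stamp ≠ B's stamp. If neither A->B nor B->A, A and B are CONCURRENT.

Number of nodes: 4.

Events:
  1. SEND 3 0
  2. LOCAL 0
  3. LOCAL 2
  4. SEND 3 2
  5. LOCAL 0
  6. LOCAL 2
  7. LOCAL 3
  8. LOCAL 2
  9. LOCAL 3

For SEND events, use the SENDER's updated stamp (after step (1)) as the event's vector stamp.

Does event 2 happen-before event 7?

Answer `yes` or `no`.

Initial: VV[0]=[0, 0, 0, 0]
Initial: VV[1]=[0, 0, 0, 0]
Initial: VV[2]=[0, 0, 0, 0]
Initial: VV[3]=[0, 0, 0, 0]
Event 1: SEND 3->0: VV[3][3]++ -> VV[3]=[0, 0, 0, 1], msg_vec=[0, 0, 0, 1]; VV[0]=max(VV[0],msg_vec) then VV[0][0]++ -> VV[0]=[1, 0, 0, 1]
Event 2: LOCAL 0: VV[0][0]++ -> VV[0]=[2, 0, 0, 1]
Event 3: LOCAL 2: VV[2][2]++ -> VV[2]=[0, 0, 1, 0]
Event 4: SEND 3->2: VV[3][3]++ -> VV[3]=[0, 0, 0, 2], msg_vec=[0, 0, 0, 2]; VV[2]=max(VV[2],msg_vec) then VV[2][2]++ -> VV[2]=[0, 0, 2, 2]
Event 5: LOCAL 0: VV[0][0]++ -> VV[0]=[3, 0, 0, 1]
Event 6: LOCAL 2: VV[2][2]++ -> VV[2]=[0, 0, 3, 2]
Event 7: LOCAL 3: VV[3][3]++ -> VV[3]=[0, 0, 0, 3]
Event 8: LOCAL 2: VV[2][2]++ -> VV[2]=[0, 0, 4, 2]
Event 9: LOCAL 3: VV[3][3]++ -> VV[3]=[0, 0, 0, 4]
Event 2 stamp: [2, 0, 0, 1]
Event 7 stamp: [0, 0, 0, 3]
[2, 0, 0, 1] <= [0, 0, 0, 3]? False. Equal? False. Happens-before: False

Answer: no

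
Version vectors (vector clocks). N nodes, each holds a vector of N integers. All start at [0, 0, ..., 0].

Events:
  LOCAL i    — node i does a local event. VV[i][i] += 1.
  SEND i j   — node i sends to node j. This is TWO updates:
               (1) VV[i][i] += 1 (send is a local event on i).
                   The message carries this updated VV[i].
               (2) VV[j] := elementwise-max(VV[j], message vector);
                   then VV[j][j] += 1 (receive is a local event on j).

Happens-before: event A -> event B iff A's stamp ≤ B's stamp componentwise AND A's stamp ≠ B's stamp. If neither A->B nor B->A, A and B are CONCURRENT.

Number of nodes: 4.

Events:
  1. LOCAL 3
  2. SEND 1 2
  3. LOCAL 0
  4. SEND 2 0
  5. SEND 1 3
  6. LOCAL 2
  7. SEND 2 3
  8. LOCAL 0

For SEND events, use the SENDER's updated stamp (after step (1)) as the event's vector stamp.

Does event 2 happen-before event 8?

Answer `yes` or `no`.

Answer: yes

Derivation:
Initial: VV[0]=[0, 0, 0, 0]
Initial: VV[1]=[0, 0, 0, 0]
Initial: VV[2]=[0, 0, 0, 0]
Initial: VV[3]=[0, 0, 0, 0]
Event 1: LOCAL 3: VV[3][3]++ -> VV[3]=[0, 0, 0, 1]
Event 2: SEND 1->2: VV[1][1]++ -> VV[1]=[0, 1, 0, 0], msg_vec=[0, 1, 0, 0]; VV[2]=max(VV[2],msg_vec) then VV[2][2]++ -> VV[2]=[0, 1, 1, 0]
Event 3: LOCAL 0: VV[0][0]++ -> VV[0]=[1, 0, 0, 0]
Event 4: SEND 2->0: VV[2][2]++ -> VV[2]=[0, 1, 2, 0], msg_vec=[0, 1, 2, 0]; VV[0]=max(VV[0],msg_vec) then VV[0][0]++ -> VV[0]=[2, 1, 2, 0]
Event 5: SEND 1->3: VV[1][1]++ -> VV[1]=[0, 2, 0, 0], msg_vec=[0, 2, 0, 0]; VV[3]=max(VV[3],msg_vec) then VV[3][3]++ -> VV[3]=[0, 2, 0, 2]
Event 6: LOCAL 2: VV[2][2]++ -> VV[2]=[0, 1, 3, 0]
Event 7: SEND 2->3: VV[2][2]++ -> VV[2]=[0, 1, 4, 0], msg_vec=[0, 1, 4, 0]; VV[3]=max(VV[3],msg_vec) then VV[3][3]++ -> VV[3]=[0, 2, 4, 3]
Event 8: LOCAL 0: VV[0][0]++ -> VV[0]=[3, 1, 2, 0]
Event 2 stamp: [0, 1, 0, 0]
Event 8 stamp: [3, 1, 2, 0]
[0, 1, 0, 0] <= [3, 1, 2, 0]? True. Equal? False. Happens-before: True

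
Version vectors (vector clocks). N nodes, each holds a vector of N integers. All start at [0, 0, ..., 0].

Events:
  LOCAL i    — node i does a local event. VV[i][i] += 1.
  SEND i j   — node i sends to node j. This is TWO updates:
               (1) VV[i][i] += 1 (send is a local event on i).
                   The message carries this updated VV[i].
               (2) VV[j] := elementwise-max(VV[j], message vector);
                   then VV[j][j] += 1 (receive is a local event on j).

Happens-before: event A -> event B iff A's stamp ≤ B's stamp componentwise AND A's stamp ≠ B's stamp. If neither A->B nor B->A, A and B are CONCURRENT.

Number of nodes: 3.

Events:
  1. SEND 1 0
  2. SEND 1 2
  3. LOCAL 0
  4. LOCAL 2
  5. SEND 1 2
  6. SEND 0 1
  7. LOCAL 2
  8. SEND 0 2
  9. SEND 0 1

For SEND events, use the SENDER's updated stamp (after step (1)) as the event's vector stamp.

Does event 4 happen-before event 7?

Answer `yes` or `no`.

Answer: yes

Derivation:
Initial: VV[0]=[0, 0, 0]
Initial: VV[1]=[0, 0, 0]
Initial: VV[2]=[0, 0, 0]
Event 1: SEND 1->0: VV[1][1]++ -> VV[1]=[0, 1, 0], msg_vec=[0, 1, 0]; VV[0]=max(VV[0],msg_vec) then VV[0][0]++ -> VV[0]=[1, 1, 0]
Event 2: SEND 1->2: VV[1][1]++ -> VV[1]=[0, 2, 0], msg_vec=[0, 2, 0]; VV[2]=max(VV[2],msg_vec) then VV[2][2]++ -> VV[2]=[0, 2, 1]
Event 3: LOCAL 0: VV[0][0]++ -> VV[0]=[2, 1, 0]
Event 4: LOCAL 2: VV[2][2]++ -> VV[2]=[0, 2, 2]
Event 5: SEND 1->2: VV[1][1]++ -> VV[1]=[0, 3, 0], msg_vec=[0, 3, 0]; VV[2]=max(VV[2],msg_vec) then VV[2][2]++ -> VV[2]=[0, 3, 3]
Event 6: SEND 0->1: VV[0][0]++ -> VV[0]=[3, 1, 0], msg_vec=[3, 1, 0]; VV[1]=max(VV[1],msg_vec) then VV[1][1]++ -> VV[1]=[3, 4, 0]
Event 7: LOCAL 2: VV[2][2]++ -> VV[2]=[0, 3, 4]
Event 8: SEND 0->2: VV[0][0]++ -> VV[0]=[4, 1, 0], msg_vec=[4, 1, 0]; VV[2]=max(VV[2],msg_vec) then VV[2][2]++ -> VV[2]=[4, 3, 5]
Event 9: SEND 0->1: VV[0][0]++ -> VV[0]=[5, 1, 0], msg_vec=[5, 1, 0]; VV[1]=max(VV[1],msg_vec) then VV[1][1]++ -> VV[1]=[5, 5, 0]
Event 4 stamp: [0, 2, 2]
Event 7 stamp: [0, 3, 4]
[0, 2, 2] <= [0, 3, 4]? True. Equal? False. Happens-before: True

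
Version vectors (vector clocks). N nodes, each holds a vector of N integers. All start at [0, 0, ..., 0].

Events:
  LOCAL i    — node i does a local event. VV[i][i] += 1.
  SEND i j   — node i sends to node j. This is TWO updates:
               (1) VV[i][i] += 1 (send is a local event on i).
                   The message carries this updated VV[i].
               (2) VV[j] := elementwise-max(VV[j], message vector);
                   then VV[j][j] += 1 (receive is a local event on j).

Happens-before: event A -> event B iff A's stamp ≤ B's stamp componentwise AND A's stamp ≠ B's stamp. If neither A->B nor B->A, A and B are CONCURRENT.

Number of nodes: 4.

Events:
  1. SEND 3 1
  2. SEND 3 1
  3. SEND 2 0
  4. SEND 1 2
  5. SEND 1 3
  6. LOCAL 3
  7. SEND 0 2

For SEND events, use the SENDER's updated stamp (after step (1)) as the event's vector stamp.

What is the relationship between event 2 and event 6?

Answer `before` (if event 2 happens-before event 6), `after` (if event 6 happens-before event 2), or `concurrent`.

Initial: VV[0]=[0, 0, 0, 0]
Initial: VV[1]=[0, 0, 0, 0]
Initial: VV[2]=[0, 0, 0, 0]
Initial: VV[3]=[0, 0, 0, 0]
Event 1: SEND 3->1: VV[3][3]++ -> VV[3]=[0, 0, 0, 1], msg_vec=[0, 0, 0, 1]; VV[1]=max(VV[1],msg_vec) then VV[1][1]++ -> VV[1]=[0, 1, 0, 1]
Event 2: SEND 3->1: VV[3][3]++ -> VV[3]=[0, 0, 0, 2], msg_vec=[0, 0, 0, 2]; VV[1]=max(VV[1],msg_vec) then VV[1][1]++ -> VV[1]=[0, 2, 0, 2]
Event 3: SEND 2->0: VV[2][2]++ -> VV[2]=[0, 0, 1, 0], msg_vec=[0, 0, 1, 0]; VV[0]=max(VV[0],msg_vec) then VV[0][0]++ -> VV[0]=[1, 0, 1, 0]
Event 4: SEND 1->2: VV[1][1]++ -> VV[1]=[0, 3, 0, 2], msg_vec=[0, 3, 0, 2]; VV[2]=max(VV[2],msg_vec) then VV[2][2]++ -> VV[2]=[0, 3, 2, 2]
Event 5: SEND 1->3: VV[1][1]++ -> VV[1]=[0, 4, 0, 2], msg_vec=[0, 4, 0, 2]; VV[3]=max(VV[3],msg_vec) then VV[3][3]++ -> VV[3]=[0, 4, 0, 3]
Event 6: LOCAL 3: VV[3][3]++ -> VV[3]=[0, 4, 0, 4]
Event 7: SEND 0->2: VV[0][0]++ -> VV[0]=[2, 0, 1, 0], msg_vec=[2, 0, 1, 0]; VV[2]=max(VV[2],msg_vec) then VV[2][2]++ -> VV[2]=[2, 3, 3, 2]
Event 2 stamp: [0, 0, 0, 2]
Event 6 stamp: [0, 4, 0, 4]
[0, 0, 0, 2] <= [0, 4, 0, 4]? True
[0, 4, 0, 4] <= [0, 0, 0, 2]? False
Relation: before

Answer: before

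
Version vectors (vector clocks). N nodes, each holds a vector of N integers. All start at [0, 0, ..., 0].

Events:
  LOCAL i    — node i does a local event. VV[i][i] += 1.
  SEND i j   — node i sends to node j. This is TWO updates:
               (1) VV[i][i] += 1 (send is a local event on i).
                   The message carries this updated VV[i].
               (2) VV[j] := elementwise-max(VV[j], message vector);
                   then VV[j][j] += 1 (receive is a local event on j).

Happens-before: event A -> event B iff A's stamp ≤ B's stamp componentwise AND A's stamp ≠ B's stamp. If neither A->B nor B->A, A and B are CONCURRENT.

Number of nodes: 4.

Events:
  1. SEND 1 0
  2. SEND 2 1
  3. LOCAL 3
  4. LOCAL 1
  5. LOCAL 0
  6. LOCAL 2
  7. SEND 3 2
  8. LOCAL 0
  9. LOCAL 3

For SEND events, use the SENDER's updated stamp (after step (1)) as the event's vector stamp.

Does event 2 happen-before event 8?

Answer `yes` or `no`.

Initial: VV[0]=[0, 0, 0, 0]
Initial: VV[1]=[0, 0, 0, 0]
Initial: VV[2]=[0, 0, 0, 0]
Initial: VV[3]=[0, 0, 0, 0]
Event 1: SEND 1->0: VV[1][1]++ -> VV[1]=[0, 1, 0, 0], msg_vec=[0, 1, 0, 0]; VV[0]=max(VV[0],msg_vec) then VV[0][0]++ -> VV[0]=[1, 1, 0, 0]
Event 2: SEND 2->1: VV[2][2]++ -> VV[2]=[0, 0, 1, 0], msg_vec=[0, 0, 1, 0]; VV[1]=max(VV[1],msg_vec) then VV[1][1]++ -> VV[1]=[0, 2, 1, 0]
Event 3: LOCAL 3: VV[3][3]++ -> VV[3]=[0, 0, 0, 1]
Event 4: LOCAL 1: VV[1][1]++ -> VV[1]=[0, 3, 1, 0]
Event 5: LOCAL 0: VV[0][0]++ -> VV[0]=[2, 1, 0, 0]
Event 6: LOCAL 2: VV[2][2]++ -> VV[2]=[0, 0, 2, 0]
Event 7: SEND 3->2: VV[3][3]++ -> VV[3]=[0, 0, 0, 2], msg_vec=[0, 0, 0, 2]; VV[2]=max(VV[2],msg_vec) then VV[2][2]++ -> VV[2]=[0, 0, 3, 2]
Event 8: LOCAL 0: VV[0][0]++ -> VV[0]=[3, 1, 0, 0]
Event 9: LOCAL 3: VV[3][3]++ -> VV[3]=[0, 0, 0, 3]
Event 2 stamp: [0, 0, 1, 0]
Event 8 stamp: [3, 1, 0, 0]
[0, 0, 1, 0] <= [3, 1, 0, 0]? False. Equal? False. Happens-before: False

Answer: no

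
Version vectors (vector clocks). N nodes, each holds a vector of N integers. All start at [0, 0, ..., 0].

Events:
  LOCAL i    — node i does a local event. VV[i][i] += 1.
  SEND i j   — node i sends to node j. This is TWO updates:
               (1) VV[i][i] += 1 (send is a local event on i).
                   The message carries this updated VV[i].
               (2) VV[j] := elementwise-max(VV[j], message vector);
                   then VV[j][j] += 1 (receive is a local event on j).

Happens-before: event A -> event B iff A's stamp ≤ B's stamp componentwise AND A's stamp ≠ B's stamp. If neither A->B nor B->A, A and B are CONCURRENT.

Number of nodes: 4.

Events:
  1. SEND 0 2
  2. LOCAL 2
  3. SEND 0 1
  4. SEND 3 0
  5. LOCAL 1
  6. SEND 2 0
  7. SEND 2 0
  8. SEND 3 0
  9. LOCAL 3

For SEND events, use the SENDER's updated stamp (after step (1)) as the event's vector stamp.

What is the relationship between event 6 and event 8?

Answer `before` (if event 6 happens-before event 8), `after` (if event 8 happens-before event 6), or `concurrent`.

Answer: concurrent

Derivation:
Initial: VV[0]=[0, 0, 0, 0]
Initial: VV[1]=[0, 0, 0, 0]
Initial: VV[2]=[0, 0, 0, 0]
Initial: VV[3]=[0, 0, 0, 0]
Event 1: SEND 0->2: VV[0][0]++ -> VV[0]=[1, 0, 0, 0], msg_vec=[1, 0, 0, 0]; VV[2]=max(VV[2],msg_vec) then VV[2][2]++ -> VV[2]=[1, 0, 1, 0]
Event 2: LOCAL 2: VV[2][2]++ -> VV[2]=[1, 0, 2, 0]
Event 3: SEND 0->1: VV[0][0]++ -> VV[0]=[2, 0, 0, 0], msg_vec=[2, 0, 0, 0]; VV[1]=max(VV[1],msg_vec) then VV[1][1]++ -> VV[1]=[2, 1, 0, 0]
Event 4: SEND 3->0: VV[3][3]++ -> VV[3]=[0, 0, 0, 1], msg_vec=[0, 0, 0, 1]; VV[0]=max(VV[0],msg_vec) then VV[0][0]++ -> VV[0]=[3, 0, 0, 1]
Event 5: LOCAL 1: VV[1][1]++ -> VV[1]=[2, 2, 0, 0]
Event 6: SEND 2->0: VV[2][2]++ -> VV[2]=[1, 0, 3, 0], msg_vec=[1, 0, 3, 0]; VV[0]=max(VV[0],msg_vec) then VV[0][0]++ -> VV[0]=[4, 0, 3, 1]
Event 7: SEND 2->0: VV[2][2]++ -> VV[2]=[1, 0, 4, 0], msg_vec=[1, 0, 4, 0]; VV[0]=max(VV[0],msg_vec) then VV[0][0]++ -> VV[0]=[5, 0, 4, 1]
Event 8: SEND 3->0: VV[3][3]++ -> VV[3]=[0, 0, 0, 2], msg_vec=[0, 0, 0, 2]; VV[0]=max(VV[0],msg_vec) then VV[0][0]++ -> VV[0]=[6, 0, 4, 2]
Event 9: LOCAL 3: VV[3][3]++ -> VV[3]=[0, 0, 0, 3]
Event 6 stamp: [1, 0, 3, 0]
Event 8 stamp: [0, 0, 0, 2]
[1, 0, 3, 0] <= [0, 0, 0, 2]? False
[0, 0, 0, 2] <= [1, 0, 3, 0]? False
Relation: concurrent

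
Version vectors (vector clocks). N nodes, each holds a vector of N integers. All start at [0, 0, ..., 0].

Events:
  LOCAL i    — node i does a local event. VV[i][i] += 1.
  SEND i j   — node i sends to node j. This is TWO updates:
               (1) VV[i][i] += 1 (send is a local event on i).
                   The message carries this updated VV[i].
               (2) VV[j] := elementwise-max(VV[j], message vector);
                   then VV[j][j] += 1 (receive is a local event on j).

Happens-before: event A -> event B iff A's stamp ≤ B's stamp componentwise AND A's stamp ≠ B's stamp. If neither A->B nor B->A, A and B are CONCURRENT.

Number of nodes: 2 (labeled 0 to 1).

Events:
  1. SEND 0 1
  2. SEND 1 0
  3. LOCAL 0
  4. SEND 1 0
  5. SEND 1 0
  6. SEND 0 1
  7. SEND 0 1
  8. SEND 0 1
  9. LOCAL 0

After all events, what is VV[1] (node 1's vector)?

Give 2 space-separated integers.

Answer: 8 7

Derivation:
Initial: VV[0]=[0, 0]
Initial: VV[1]=[0, 0]
Event 1: SEND 0->1: VV[0][0]++ -> VV[0]=[1, 0], msg_vec=[1, 0]; VV[1]=max(VV[1],msg_vec) then VV[1][1]++ -> VV[1]=[1, 1]
Event 2: SEND 1->0: VV[1][1]++ -> VV[1]=[1, 2], msg_vec=[1, 2]; VV[0]=max(VV[0],msg_vec) then VV[0][0]++ -> VV[0]=[2, 2]
Event 3: LOCAL 0: VV[0][0]++ -> VV[0]=[3, 2]
Event 4: SEND 1->0: VV[1][1]++ -> VV[1]=[1, 3], msg_vec=[1, 3]; VV[0]=max(VV[0],msg_vec) then VV[0][0]++ -> VV[0]=[4, 3]
Event 5: SEND 1->0: VV[1][1]++ -> VV[1]=[1, 4], msg_vec=[1, 4]; VV[0]=max(VV[0],msg_vec) then VV[0][0]++ -> VV[0]=[5, 4]
Event 6: SEND 0->1: VV[0][0]++ -> VV[0]=[6, 4], msg_vec=[6, 4]; VV[1]=max(VV[1],msg_vec) then VV[1][1]++ -> VV[1]=[6, 5]
Event 7: SEND 0->1: VV[0][0]++ -> VV[0]=[7, 4], msg_vec=[7, 4]; VV[1]=max(VV[1],msg_vec) then VV[1][1]++ -> VV[1]=[7, 6]
Event 8: SEND 0->1: VV[0][0]++ -> VV[0]=[8, 4], msg_vec=[8, 4]; VV[1]=max(VV[1],msg_vec) then VV[1][1]++ -> VV[1]=[8, 7]
Event 9: LOCAL 0: VV[0][0]++ -> VV[0]=[9, 4]
Final vectors: VV[0]=[9, 4]; VV[1]=[8, 7]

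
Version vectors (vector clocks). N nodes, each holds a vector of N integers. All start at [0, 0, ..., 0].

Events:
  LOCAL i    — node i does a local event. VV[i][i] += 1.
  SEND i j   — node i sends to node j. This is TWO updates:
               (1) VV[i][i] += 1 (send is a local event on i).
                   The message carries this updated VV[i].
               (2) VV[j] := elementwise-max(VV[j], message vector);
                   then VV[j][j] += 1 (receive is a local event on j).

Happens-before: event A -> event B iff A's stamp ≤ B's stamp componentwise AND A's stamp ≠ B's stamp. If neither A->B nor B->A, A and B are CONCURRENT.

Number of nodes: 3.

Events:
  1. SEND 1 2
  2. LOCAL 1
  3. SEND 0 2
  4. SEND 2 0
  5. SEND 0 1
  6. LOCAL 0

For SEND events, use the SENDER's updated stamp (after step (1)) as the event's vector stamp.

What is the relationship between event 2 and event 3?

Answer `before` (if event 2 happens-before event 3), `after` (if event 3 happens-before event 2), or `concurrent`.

Initial: VV[0]=[0, 0, 0]
Initial: VV[1]=[0, 0, 0]
Initial: VV[2]=[0, 0, 0]
Event 1: SEND 1->2: VV[1][1]++ -> VV[1]=[0, 1, 0], msg_vec=[0, 1, 0]; VV[2]=max(VV[2],msg_vec) then VV[2][2]++ -> VV[2]=[0, 1, 1]
Event 2: LOCAL 1: VV[1][1]++ -> VV[1]=[0, 2, 0]
Event 3: SEND 0->2: VV[0][0]++ -> VV[0]=[1, 0, 0], msg_vec=[1, 0, 0]; VV[2]=max(VV[2],msg_vec) then VV[2][2]++ -> VV[2]=[1, 1, 2]
Event 4: SEND 2->0: VV[2][2]++ -> VV[2]=[1, 1, 3], msg_vec=[1, 1, 3]; VV[0]=max(VV[0],msg_vec) then VV[0][0]++ -> VV[0]=[2, 1, 3]
Event 5: SEND 0->1: VV[0][0]++ -> VV[0]=[3, 1, 3], msg_vec=[3, 1, 3]; VV[1]=max(VV[1],msg_vec) then VV[1][1]++ -> VV[1]=[3, 3, 3]
Event 6: LOCAL 0: VV[0][0]++ -> VV[0]=[4, 1, 3]
Event 2 stamp: [0, 2, 0]
Event 3 stamp: [1, 0, 0]
[0, 2, 0] <= [1, 0, 0]? False
[1, 0, 0] <= [0, 2, 0]? False
Relation: concurrent

Answer: concurrent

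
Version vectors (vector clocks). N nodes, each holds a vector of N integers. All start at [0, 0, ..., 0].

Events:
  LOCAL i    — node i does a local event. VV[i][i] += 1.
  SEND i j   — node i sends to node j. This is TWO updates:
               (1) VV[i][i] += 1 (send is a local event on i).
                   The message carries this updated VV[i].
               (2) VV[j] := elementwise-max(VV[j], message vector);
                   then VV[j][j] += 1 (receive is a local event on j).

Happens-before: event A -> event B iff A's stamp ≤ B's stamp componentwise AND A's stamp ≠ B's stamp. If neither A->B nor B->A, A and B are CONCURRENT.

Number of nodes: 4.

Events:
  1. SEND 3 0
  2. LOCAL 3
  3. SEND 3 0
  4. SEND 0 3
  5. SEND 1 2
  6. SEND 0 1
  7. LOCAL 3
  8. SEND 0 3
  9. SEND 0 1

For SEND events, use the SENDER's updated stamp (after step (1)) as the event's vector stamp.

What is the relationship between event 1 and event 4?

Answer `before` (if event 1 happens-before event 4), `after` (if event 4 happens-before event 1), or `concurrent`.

Initial: VV[0]=[0, 0, 0, 0]
Initial: VV[1]=[0, 0, 0, 0]
Initial: VV[2]=[0, 0, 0, 0]
Initial: VV[3]=[0, 0, 0, 0]
Event 1: SEND 3->0: VV[3][3]++ -> VV[3]=[0, 0, 0, 1], msg_vec=[0, 0, 0, 1]; VV[0]=max(VV[0],msg_vec) then VV[0][0]++ -> VV[0]=[1, 0, 0, 1]
Event 2: LOCAL 3: VV[3][3]++ -> VV[3]=[0, 0, 0, 2]
Event 3: SEND 3->0: VV[3][3]++ -> VV[3]=[0, 0, 0, 3], msg_vec=[0, 0, 0, 3]; VV[0]=max(VV[0],msg_vec) then VV[0][0]++ -> VV[0]=[2, 0, 0, 3]
Event 4: SEND 0->3: VV[0][0]++ -> VV[0]=[3, 0, 0, 3], msg_vec=[3, 0, 0, 3]; VV[3]=max(VV[3],msg_vec) then VV[3][3]++ -> VV[3]=[3, 0, 0, 4]
Event 5: SEND 1->2: VV[1][1]++ -> VV[1]=[0, 1, 0, 0], msg_vec=[0, 1, 0, 0]; VV[2]=max(VV[2],msg_vec) then VV[2][2]++ -> VV[2]=[0, 1, 1, 0]
Event 6: SEND 0->1: VV[0][0]++ -> VV[0]=[4, 0, 0, 3], msg_vec=[4, 0, 0, 3]; VV[1]=max(VV[1],msg_vec) then VV[1][1]++ -> VV[1]=[4, 2, 0, 3]
Event 7: LOCAL 3: VV[3][3]++ -> VV[3]=[3, 0, 0, 5]
Event 8: SEND 0->3: VV[0][0]++ -> VV[0]=[5, 0, 0, 3], msg_vec=[5, 0, 0, 3]; VV[3]=max(VV[3],msg_vec) then VV[3][3]++ -> VV[3]=[5, 0, 0, 6]
Event 9: SEND 0->1: VV[0][0]++ -> VV[0]=[6, 0, 0, 3], msg_vec=[6, 0, 0, 3]; VV[1]=max(VV[1],msg_vec) then VV[1][1]++ -> VV[1]=[6, 3, 0, 3]
Event 1 stamp: [0, 0, 0, 1]
Event 4 stamp: [3, 0, 0, 3]
[0, 0, 0, 1] <= [3, 0, 0, 3]? True
[3, 0, 0, 3] <= [0, 0, 0, 1]? False
Relation: before

Answer: before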